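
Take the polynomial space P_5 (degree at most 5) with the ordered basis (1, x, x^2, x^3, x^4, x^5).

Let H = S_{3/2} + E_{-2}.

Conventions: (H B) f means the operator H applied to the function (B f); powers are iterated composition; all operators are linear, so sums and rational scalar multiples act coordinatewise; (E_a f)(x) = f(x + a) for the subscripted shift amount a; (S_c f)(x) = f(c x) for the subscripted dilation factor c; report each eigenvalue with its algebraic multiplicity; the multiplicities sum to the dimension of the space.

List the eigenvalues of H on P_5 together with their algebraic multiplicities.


λ = 2 (multiplicity 1), λ = 5/2 (multiplicity 1), λ = 13/4 (multiplicity 1), λ = 35/8 (multiplicity 1), λ = 97/16 (multiplicity 1), λ = 275/32 (multiplicity 1)

image of 1: 2
image of x: (5/2)x - 2
image of x^2: (13/4)x^2 - 4x + 4
image of x^3: (35/8)x^3 - 6x^2 + 12x - 8
image of x^4: (97/16)x^4 - 8x^3 + 24x^2 - 32x + 16
image of x^5: (275/32)x^5 - 10x^4 + 40x^3 - 80x^2 + 80x - 32
the matrix is upper triangular; its diagonal is (2, 5/2, 13/4, 35/8, 97/16, 275/32)
for a triangular matrix the eigenvalues are the diagonal entries, with algebraic multiplicity their repetition count


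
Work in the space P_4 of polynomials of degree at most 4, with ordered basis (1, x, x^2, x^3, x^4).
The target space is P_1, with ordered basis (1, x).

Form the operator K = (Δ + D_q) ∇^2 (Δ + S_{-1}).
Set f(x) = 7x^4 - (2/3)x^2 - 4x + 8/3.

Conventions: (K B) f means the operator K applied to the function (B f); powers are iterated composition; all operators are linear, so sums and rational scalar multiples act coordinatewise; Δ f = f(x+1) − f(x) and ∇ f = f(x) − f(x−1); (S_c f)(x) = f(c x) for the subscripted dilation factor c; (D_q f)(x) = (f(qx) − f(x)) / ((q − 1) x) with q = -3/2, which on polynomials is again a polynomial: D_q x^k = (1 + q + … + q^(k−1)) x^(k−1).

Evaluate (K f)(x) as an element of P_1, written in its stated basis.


g(x) = 126x + 84

Δ f = 28x^3 + 42x^2 + (80/3)x + 7/3
S_{-1} f = 7x^4 - (2/3)x^2 + 4x + 8/3
(Δ + S_{-1}) f = 7x^4 + 28x^3 + (124/3)x^2 + (92/3)x + 5
∇ (Δ + S_{-1}) f = 28x^3 + 42x^2 + (80/3)x + 31/3
∇ ∇ (Δ + S_{-1}) f = 84x^2 + 38/3
Δ ∇^2 (Δ + S_{-1}) f = 168x + 84
D_q ∇^2 (Δ + S_{-1}) f = -42x
(Δ + D_q) ∇^2 (Δ + S_{-1}) f = 126x + 84


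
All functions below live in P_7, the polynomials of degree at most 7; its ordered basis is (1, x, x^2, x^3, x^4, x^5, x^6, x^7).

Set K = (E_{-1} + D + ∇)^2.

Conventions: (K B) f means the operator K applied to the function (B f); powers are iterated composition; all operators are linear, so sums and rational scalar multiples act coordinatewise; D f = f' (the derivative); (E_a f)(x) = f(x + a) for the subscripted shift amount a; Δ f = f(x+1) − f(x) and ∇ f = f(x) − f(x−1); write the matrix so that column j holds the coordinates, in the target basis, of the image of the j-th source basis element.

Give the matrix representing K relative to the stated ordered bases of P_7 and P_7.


image of 1: 1
image of x: x + 2
image of x^2: x^2 + 4x + 2
image of x^3: x^3 + 6x^2 + 6x
image of x^4: x^4 + 8x^3 + 12x^2
image of x^5: x^5 + 10x^4 + 20x^3
image of x^6: x^6 + 12x^5 + 30x^4
image of x^7: x^7 + 14x^6 + 42x^5
each image's coordinates form column j of the matrix

the matrix is [[1, 2, 2, 0, 0, 0, 0, 0]; [0, 1, 4, 6, 0, 0, 0, 0]; [0, 0, 1, 6, 12, 0, 0, 0]; [0, 0, 0, 1, 8, 20, 0, 0]; [0, 0, 0, 0, 1, 10, 30, 0]; [0, 0, 0, 0, 0, 1, 12, 42]; [0, 0, 0, 0, 0, 0, 1, 14]; [0, 0, 0, 0, 0, 0, 0, 1]] (rows listed top to bottom)


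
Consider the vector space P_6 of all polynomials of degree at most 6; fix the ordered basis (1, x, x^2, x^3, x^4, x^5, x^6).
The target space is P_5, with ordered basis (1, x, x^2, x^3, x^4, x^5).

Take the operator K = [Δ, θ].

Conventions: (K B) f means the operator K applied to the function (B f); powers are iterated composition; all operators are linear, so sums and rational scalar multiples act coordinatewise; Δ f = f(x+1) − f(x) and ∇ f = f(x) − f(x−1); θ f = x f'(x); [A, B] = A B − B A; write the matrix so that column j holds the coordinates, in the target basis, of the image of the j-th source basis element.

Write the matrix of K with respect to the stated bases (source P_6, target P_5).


the matrix is [[0, 1, 2, 3, 4, 5, 6]; [0, 0, 2, 6, 12, 20, 30]; [0, 0, 0, 3, 12, 30, 60]; [0, 0, 0, 0, 4, 20, 60]; [0, 0, 0, 0, 0, 5, 30]; [0, 0, 0, 0, 0, 0, 6]] (rows listed top to bottom)

image of 1: 0
image of x: 1
image of x^2: 2x + 2
image of x^3: 3x^2 + 6x + 3
image of x^4: 4x^3 + 12x^2 + 12x + 4
image of x^5: 5x^4 + 20x^3 + 30x^2 + 20x + 5
image of x^6: 6x^5 + 30x^4 + 60x^3 + 60x^2 + 30x + 6
each image's coordinates form column j of the matrix


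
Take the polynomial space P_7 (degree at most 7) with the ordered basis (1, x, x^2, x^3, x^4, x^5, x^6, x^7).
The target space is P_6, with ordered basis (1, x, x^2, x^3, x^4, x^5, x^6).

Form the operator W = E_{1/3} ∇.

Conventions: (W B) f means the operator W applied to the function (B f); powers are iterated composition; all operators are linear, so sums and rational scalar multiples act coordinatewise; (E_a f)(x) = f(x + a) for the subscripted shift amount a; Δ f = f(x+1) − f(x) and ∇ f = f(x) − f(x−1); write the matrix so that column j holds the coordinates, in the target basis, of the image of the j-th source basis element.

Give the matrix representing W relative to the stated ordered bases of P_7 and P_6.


the matrix is [[0, 1, -1/3, 1/3, -5/27, 11/81, -7/81, 43/729]; [0, 0, 2, -1, 4/3, -25/27, 22/27, -49/81]; [0, 0, 0, 3, -2, 10/3, -25/9, 77/27]; [0, 0, 0, 0, 4, -10/3, 20/3, -175/27]; [0, 0, 0, 0, 0, 5, -5, 35/3]; [0, 0, 0, 0, 0, 0, 6, -7]; [0, 0, 0, 0, 0, 0, 0, 7]] (rows listed top to bottom)

image of 1: 0
image of x: 1
image of x^2: 2x - 1/3
image of x^3: 3x^2 - x + 1/3
image of x^4: 4x^3 - 2x^2 + (4/3)x - 5/27
image of x^5: 5x^4 - (10/3)x^3 + (10/3)x^2 - (25/27)x + 11/81
image of x^6: 6x^5 - 5x^4 + (20/3)x^3 - (25/9)x^2 + (22/27)x - 7/81
image of x^7: 7x^6 - 7x^5 + (35/3)x^4 - (175/27)x^3 + (77/27)x^2 - (49/81)x + 43/729
each image's coordinates form column j of the matrix


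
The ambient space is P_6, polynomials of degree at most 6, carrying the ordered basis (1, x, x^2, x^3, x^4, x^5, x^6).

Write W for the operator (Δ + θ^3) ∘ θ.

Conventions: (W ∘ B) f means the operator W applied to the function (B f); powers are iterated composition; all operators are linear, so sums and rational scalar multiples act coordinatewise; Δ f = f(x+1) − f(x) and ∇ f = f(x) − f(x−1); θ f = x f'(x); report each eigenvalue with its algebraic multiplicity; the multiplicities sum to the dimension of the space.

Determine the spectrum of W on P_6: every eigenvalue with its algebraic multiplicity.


λ = 0 (multiplicity 1), λ = 1 (multiplicity 1), λ = 16 (multiplicity 1), λ = 81 (multiplicity 1), λ = 256 (multiplicity 1), λ = 625 (multiplicity 1), λ = 1296 (multiplicity 1)

image of 1: 0
image of x: x + 1
image of x^2: 16x^2 + 4x + 2
image of x^3: 81x^3 + 9x^2 + 9x + 3
image of x^4: 256x^4 + 16x^3 + 24x^2 + 16x + 4
image of x^5: 625x^5 + 25x^4 + 50x^3 + 50x^2 + 25x + 5
image of x^6: 1296x^6 + 36x^5 + 90x^4 + 120x^3 + 90x^2 + 36x + 6
the matrix is upper triangular; its diagonal is (0, 1, 16, 81, 256, 625, 1296)
for a triangular matrix the eigenvalues are the diagonal entries, with algebraic multiplicity their repetition count


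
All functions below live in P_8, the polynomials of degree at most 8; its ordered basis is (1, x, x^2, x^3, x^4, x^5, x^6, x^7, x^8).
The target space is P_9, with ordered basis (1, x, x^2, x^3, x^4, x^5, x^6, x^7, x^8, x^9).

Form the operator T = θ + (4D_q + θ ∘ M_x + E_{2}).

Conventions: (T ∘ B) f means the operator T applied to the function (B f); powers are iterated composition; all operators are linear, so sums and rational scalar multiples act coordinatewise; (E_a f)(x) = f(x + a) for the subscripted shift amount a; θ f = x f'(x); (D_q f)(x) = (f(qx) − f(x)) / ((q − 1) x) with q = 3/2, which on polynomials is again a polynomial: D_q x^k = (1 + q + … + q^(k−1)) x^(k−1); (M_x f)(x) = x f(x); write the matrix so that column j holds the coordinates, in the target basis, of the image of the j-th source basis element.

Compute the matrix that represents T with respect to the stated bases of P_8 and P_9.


the matrix is [[1, 6, 4, 8, 16, 32, 64, 128, 256]; [1, 2, 14, 12, 32, 80, 192, 448, 1024]; [0, 2, 3, 25, 24, 80, 240, 672, 1792]; [0, 0, 3, 4, 81/2, 40, 160, 560, 1792]; [0, 0, 0, 4, 5, 251/4, 60, 280, 1120]; [0, 0, 0, 0, 5, 6, 761/8, 84, 448]; [0, 0, 0, 0, 0, 6, 7, 2283/16, 112]; [0, 0, 0, 0, 0, 0, 7, 8, 6817/32]; [0, 0, 0, 0, 0, 0, 0, 8, 9]; [0, 0, 0, 0, 0, 0, 0, 0, 9]] (rows listed top to bottom)

image of 1: x + 1
image of x: 2x^2 + 2x + 6
image of x^2: 3x^3 + 3x^2 + 14x + 4
image of x^3: 4x^4 + 4x^3 + 25x^2 + 12x + 8
image of x^4: 5x^5 + 5x^4 + (81/2)x^3 + 24x^2 + 32x + 16
image of x^5: 6x^6 + 6x^5 + (251/4)x^4 + 40x^3 + 80x^2 + 80x + 32
image of x^6: 7x^7 + 7x^6 + (761/8)x^5 + 60x^4 + 160x^3 + 240x^2 + 192x + 64
image of x^7: 8x^8 + 8x^7 + (2283/16)x^6 + 84x^5 + 280x^4 + 560x^3 + 672x^2 + 448x + 128
image of x^8: 9x^9 + 9x^8 + (6817/32)x^7 + 112x^6 + 448x^5 + 1120x^4 + 1792x^3 + 1792x^2 + 1024x + 256
each image's coordinates form column j of the matrix


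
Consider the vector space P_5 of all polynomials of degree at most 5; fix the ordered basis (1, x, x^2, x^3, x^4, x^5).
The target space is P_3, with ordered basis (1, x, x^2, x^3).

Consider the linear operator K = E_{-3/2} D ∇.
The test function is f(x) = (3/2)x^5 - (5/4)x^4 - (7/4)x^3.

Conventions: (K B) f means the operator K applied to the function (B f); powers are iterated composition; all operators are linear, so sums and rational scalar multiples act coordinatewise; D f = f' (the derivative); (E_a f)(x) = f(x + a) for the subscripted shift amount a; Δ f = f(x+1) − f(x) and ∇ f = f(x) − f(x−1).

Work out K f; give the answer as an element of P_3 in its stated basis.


∇ f = (15/2)x^4 - 20x^3 + (69/4)x^2 - (29/4)x + 1
D ∇ f = 30x^3 - 60x^2 + (69/2)x - 29/4
E_{-3/2} D ∇ f = 30x^3 - 195x^2 + 417x - 1181/4

the image equals g(x) = 30x^3 - 195x^2 + 417x - 1181/4


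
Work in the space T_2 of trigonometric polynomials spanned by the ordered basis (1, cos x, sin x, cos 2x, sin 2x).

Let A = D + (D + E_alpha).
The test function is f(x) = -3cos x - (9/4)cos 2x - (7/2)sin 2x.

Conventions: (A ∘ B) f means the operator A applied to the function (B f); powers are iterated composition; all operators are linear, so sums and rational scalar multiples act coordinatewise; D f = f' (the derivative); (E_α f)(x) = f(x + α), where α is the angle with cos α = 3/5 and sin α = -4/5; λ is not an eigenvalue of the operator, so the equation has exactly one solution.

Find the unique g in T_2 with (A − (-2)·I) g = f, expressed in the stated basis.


write g with unknown coordinates in the stated basis and equate coefficients in (A − (-2)·I) g = f
solving from the highest basis element down gives g = -(39/41)cos x - (18/41)sin x + (677/1220)cos 2x - (643/610)sin 2x
check: A g = -(45/41)cos x + (36/41)sin x - (4099/1220)cos 2x - (849/610)sin 2x
so A g − (-2)·g = -3cos x - (9/4)cos 2x - (7/2)sin 2x = f ✓

the result is g(x) = -(39/41)cos x - (18/41)sin x + (677/1220)cos 2x - (643/610)sin 2x


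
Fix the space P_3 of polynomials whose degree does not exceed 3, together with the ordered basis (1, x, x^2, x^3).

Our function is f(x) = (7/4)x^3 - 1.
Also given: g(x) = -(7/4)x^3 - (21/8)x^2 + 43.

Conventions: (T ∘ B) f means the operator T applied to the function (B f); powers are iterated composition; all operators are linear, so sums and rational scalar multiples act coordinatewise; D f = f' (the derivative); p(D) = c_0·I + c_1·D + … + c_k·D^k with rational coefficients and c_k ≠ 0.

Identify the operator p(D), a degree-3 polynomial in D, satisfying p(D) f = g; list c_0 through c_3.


D^0 f = (7/4)x^3 - 1
D^1 f = (21/4)x^2
D^2 f = (21/2)x
D^3 f = 21/2
matching coefficients of g against c_0 f + c_1 Df + … from the top degree down determines the c_i
solution: c_0 = -1, c_1 = -1/2, c_2 = 0, c_3 = 4

p(D) = -I − (1/2)·D + 4·D^3, i.e. c_0 = -1, c_1 = -1/2, c_2 = 0, c_3 = 4


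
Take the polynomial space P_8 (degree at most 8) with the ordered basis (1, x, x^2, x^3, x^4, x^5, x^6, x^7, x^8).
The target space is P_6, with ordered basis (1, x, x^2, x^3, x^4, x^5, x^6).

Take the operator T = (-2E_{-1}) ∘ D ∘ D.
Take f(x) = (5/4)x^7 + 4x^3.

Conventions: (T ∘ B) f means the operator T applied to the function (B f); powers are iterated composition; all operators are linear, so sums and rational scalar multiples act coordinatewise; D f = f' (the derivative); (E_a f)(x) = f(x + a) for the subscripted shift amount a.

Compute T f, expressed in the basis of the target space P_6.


the image equals g(x) = -105x^5 + 525x^4 - 1050x^3 + 1050x^2 - 573x + 153

D f = (35/4)x^6 + 12x^2
D D f = (105/2)x^5 + 24x
E_{-1} D D f = (105/2)x^5 - (525/2)x^4 + 525x^3 - 525x^2 + (573/2)x - 153/2
(-2E_{-1}) D D f = -105x^5 + 525x^4 - 1050x^3 + 1050x^2 - 573x + 153


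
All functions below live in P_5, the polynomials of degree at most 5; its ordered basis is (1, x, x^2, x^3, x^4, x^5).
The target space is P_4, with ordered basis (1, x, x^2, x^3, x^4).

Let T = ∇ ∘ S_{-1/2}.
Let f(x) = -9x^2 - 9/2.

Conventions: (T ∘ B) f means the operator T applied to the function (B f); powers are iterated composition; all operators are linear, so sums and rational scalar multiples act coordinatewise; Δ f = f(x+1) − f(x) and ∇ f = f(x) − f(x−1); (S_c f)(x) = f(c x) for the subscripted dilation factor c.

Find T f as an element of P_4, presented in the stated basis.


the result is g(x) = -(9/2)x + 9/4

S_{-1/2} f = -(9/4)x^2 - 9/2
∇ S_{-1/2} f = -(9/2)x + 9/4


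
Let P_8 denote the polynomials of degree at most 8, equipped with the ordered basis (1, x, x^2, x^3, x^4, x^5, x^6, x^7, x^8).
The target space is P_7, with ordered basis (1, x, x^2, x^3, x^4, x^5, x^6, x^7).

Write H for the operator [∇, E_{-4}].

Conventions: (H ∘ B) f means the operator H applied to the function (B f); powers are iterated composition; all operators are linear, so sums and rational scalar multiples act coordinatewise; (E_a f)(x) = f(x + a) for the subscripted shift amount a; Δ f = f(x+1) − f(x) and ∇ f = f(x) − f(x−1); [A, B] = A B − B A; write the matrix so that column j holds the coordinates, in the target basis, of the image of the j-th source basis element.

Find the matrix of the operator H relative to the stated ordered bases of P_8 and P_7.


image of 1: 0
image of x: 0
image of x^2: 0
image of x^3: 0
image of x^4: 0
image of x^5: 0
image of x^6: 0
image of x^7: 0
image of x^8: 0
each image's coordinates form column j of the matrix

the matrix is [[0, 0, 0, 0, 0, 0, 0, 0, 0]; [0, 0, 0, 0, 0, 0, 0, 0, 0]; [0, 0, 0, 0, 0, 0, 0, 0, 0]; [0, 0, 0, 0, 0, 0, 0, 0, 0]; [0, 0, 0, 0, 0, 0, 0, 0, 0]; [0, 0, 0, 0, 0, 0, 0, 0, 0]; [0, 0, 0, 0, 0, 0, 0, 0, 0]; [0, 0, 0, 0, 0, 0, 0, 0, 0]] (rows listed top to bottom)


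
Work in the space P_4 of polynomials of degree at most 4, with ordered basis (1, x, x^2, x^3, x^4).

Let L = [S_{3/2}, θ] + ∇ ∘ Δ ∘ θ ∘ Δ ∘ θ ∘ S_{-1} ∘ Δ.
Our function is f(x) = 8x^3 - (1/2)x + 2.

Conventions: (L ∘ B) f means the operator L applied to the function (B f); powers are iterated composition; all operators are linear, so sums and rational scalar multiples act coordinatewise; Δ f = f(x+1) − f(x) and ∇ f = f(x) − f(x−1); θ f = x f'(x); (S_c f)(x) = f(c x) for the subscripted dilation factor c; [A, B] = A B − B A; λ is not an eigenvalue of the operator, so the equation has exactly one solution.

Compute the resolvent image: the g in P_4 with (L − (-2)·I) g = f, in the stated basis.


g(x) = 4x^3 - (1/4)x + 1

write g with unknown coordinates in the stated basis and equate coefficients in (L − (-2)·I) g = f
solving from the highest basis element down gives g = 4x^3 - (1/4)x + 1
check: L g = 0
so L g − (-2)·g = 8x^3 - (1/2)x + 2 = f ✓


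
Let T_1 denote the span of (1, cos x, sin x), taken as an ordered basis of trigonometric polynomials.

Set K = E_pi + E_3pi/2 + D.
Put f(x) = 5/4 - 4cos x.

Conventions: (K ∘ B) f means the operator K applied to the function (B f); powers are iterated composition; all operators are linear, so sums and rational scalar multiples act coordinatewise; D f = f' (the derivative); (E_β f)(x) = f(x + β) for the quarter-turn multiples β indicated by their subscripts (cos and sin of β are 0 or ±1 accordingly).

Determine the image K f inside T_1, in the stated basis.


the result is g(x) = 5/2 + 4cos x

E_pi f = 5/4 + 4cos x
E_3pi/2 f = 5/4 - 4sin x
D f = 4sin x
(E_pi + E_3pi/2 + D) f = 5/2 + 4cos x


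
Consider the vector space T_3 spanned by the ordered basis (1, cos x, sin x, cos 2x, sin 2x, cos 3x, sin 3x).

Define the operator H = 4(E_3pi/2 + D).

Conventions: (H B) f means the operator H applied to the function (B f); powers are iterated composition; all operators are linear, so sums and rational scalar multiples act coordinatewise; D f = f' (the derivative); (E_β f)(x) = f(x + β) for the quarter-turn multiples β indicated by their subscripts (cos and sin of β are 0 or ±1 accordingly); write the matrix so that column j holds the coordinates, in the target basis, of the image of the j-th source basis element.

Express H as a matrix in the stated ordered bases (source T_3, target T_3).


the matrix is [[4, 0, 0, 0, 0, 0, 0]; [0, 0, 0, 0, 0, 0, 0]; [0, 0, 0, 0, 0, 0, 0]; [0, 0, 0, -4, 8, 0, 0]; [0, 0, 0, -8, -4, 0, 0]; [0, 0, 0, 0, 0, 0, 16]; [0, 0, 0, 0, 0, -16, 0]] (rows listed top to bottom)

image of 1: 4
image of cos x: 0
image of sin x: 0
image of cos 2x: -4cos 2x - 8sin 2x
image of sin 2x: 8cos 2x - 4sin 2x
image of cos 3x: -16sin 3x
image of sin 3x: 16cos 3x
each image's coordinates form column j of the matrix


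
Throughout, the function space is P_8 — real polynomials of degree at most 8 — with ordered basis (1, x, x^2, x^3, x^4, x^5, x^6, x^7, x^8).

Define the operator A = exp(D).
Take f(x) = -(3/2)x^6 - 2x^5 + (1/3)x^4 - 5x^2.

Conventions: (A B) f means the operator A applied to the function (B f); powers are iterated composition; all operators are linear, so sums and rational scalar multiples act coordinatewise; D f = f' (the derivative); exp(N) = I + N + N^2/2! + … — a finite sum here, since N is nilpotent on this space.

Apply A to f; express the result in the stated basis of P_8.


order-1 term: -9x^5 - 10x^4 + (4/3)x^3 - 10x
order-2 term: -(45/2)x^4 - 20x^3 + 2x^2 - 5
order-3 term: -30x^3 - 20x^2 + (4/3)x
order-4 term: -(45/2)x^2 - 10x + 1/3
order-5 term: -9x - 2
order-6 term: -3/2
the series for exp(D) f terminates at order 6
exp(D) f = -(3/2)x^6 - 11x^5 - (193/6)x^4 - (146/3)x^3 - (91/2)x^2 - (83/3)x - 49/6

the image equals g(x) = -(3/2)x^6 - 11x^5 - (193/6)x^4 - (146/3)x^3 - (91/2)x^2 - (83/3)x - 49/6


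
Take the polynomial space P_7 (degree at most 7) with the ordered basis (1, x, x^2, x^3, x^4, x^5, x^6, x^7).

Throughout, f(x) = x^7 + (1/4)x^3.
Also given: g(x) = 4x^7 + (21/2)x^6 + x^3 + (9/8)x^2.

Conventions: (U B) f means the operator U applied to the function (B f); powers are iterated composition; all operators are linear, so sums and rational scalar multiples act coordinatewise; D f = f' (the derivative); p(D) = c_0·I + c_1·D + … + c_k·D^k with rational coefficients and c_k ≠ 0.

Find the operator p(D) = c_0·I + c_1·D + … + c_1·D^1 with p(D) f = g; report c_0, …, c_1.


c_0 = 4, c_1 = 3/2

D^0 f = x^7 + (1/4)x^3
D^1 f = 7x^6 + (3/4)x^2
matching coefficients of g against c_0 f + c_1 Df + … from the top degree down determines the c_i
solution: c_0 = 4, c_1 = 3/2


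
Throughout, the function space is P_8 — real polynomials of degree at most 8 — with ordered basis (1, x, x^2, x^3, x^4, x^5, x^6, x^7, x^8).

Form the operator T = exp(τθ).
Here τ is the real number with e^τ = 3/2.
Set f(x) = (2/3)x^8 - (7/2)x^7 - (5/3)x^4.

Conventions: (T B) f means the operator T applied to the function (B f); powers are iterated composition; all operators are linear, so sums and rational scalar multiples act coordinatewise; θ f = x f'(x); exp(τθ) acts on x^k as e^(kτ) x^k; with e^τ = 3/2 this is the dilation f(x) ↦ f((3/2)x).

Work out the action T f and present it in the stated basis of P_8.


exp(τθ) x^k = e^(kτ) x^k; with e^τ = 3/2 this sends x^k to (3/2)^k x^k
x^4 ↦ 81/16 x^4
x^7 ↦ 2187/128 x^7
x^8 ↦ 6561/256 x^8
applying this coordinatewise to f: exp(τθ) f = (2187/128)x^8 - (15309/256)x^7 - (135/16)x^4

the result is g(x) = (2187/128)x^8 - (15309/256)x^7 - (135/16)x^4


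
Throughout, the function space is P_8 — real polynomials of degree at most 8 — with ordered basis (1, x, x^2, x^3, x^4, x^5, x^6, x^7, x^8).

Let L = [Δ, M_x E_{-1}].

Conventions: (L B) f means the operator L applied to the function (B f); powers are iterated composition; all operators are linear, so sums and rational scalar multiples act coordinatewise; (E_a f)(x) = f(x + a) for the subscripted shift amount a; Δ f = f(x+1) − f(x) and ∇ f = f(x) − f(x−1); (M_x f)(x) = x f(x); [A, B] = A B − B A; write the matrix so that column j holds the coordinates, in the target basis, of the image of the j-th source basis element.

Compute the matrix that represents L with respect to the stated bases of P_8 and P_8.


the matrix is [[1, 0, 0, 0, 0, 0, 0, 0, 0]; [0, 1, 0, 0, 0, 0, 0, 0, 0]; [0, 0, 1, 0, 0, 0, 0, 0, 0]; [0, 0, 0, 1, 0, 0, 0, 0, 0]; [0, 0, 0, 0, 1, 0, 0, 0, 0]; [0, 0, 0, 0, 0, 1, 0, 0, 0]; [0, 0, 0, 0, 0, 0, 1, 0, 0]; [0, 0, 0, 0, 0, 0, 0, 1, 0]; [0, 0, 0, 0, 0, 0, 0, 0, 1]] (rows listed top to bottom)

image of 1: 1
image of x: x
image of x^2: x^2
image of x^3: x^3
image of x^4: x^4
image of x^5: x^5
image of x^6: x^6
image of x^7: x^7
image of x^8: x^8
each image's coordinates form column j of the matrix


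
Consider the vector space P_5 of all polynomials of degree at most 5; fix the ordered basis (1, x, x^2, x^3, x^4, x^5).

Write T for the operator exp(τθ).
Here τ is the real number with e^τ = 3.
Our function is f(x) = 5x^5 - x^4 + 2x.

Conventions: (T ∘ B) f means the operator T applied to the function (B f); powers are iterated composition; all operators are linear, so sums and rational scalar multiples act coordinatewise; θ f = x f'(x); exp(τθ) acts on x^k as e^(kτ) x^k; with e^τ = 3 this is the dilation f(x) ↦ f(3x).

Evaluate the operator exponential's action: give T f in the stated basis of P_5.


exp(τθ) x^k = e^(kτ) x^k; with e^τ = 3 this sends x^k to 3^k x^k
x ↦ 3 x
x^4 ↦ 81 x^4
x^5 ↦ 243 x^5
applying this coordinatewise to f: exp(τθ) f = 1215x^5 - 81x^4 + 6x

g(x) = 1215x^5 - 81x^4 + 6x


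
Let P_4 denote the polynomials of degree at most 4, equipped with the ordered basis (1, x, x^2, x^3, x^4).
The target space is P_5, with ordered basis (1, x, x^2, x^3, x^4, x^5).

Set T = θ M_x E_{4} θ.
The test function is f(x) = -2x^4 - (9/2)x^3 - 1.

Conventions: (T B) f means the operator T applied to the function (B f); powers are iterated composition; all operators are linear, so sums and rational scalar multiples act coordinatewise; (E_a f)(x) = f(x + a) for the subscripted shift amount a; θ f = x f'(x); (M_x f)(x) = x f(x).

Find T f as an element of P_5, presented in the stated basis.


the image equals g(x) = -40x^5 - 566x^4 - 2790x^3 - 5392x^2 - 2912x

θ f = -8x^4 - (27/2)x^3
E_{4} θ f = -8x^4 - (283/2)x^3 - 930x^2 - 2696x - 2912
M_x E_{4} θ f = -8x^5 - (283/2)x^4 - 930x^3 - 2696x^2 - 2912x
θ M_x E_{4} θ f = -40x^5 - 566x^4 - 2790x^3 - 5392x^2 - 2912x


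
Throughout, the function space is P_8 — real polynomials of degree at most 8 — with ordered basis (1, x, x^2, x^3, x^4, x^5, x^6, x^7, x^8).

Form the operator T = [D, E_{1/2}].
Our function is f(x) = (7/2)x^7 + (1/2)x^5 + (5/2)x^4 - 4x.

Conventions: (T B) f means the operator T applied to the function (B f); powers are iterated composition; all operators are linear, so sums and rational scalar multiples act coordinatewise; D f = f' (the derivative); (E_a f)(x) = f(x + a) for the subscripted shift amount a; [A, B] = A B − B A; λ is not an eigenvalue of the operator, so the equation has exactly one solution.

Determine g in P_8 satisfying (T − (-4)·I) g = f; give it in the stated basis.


the result is g(x) = (7/8)x^7 + (1/8)x^5 + (5/8)x^4 - x

write g with unknown coordinates in the stated basis and equate coefficients in (T − (-4)·I) g = f
solving from the highest basis element down gives g = (7/8)x^7 + (1/8)x^5 + (5/8)x^4 - x
check: T g = 0
so T g − (-4)·g = (7/2)x^7 + (1/2)x^5 + (5/2)x^4 - 4x = f ✓


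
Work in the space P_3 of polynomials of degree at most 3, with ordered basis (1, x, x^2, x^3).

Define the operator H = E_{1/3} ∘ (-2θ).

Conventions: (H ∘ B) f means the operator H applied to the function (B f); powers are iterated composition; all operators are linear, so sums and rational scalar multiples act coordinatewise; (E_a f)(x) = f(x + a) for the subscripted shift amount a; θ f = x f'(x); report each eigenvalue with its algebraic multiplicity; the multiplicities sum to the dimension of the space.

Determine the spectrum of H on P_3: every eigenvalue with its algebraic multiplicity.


image of 1: 0
image of x: -2x - 2/3
image of x^2: -4x^2 - (8/3)x - 4/9
image of x^3: -6x^3 - 6x^2 - 2x - 2/9
the matrix is upper triangular; its diagonal is (0, -2, -4, -6)
for a triangular matrix the eigenvalues are the diagonal entries, with algebraic multiplicity their repetition count

λ = -6 (multiplicity 1), λ = -4 (multiplicity 1), λ = -2 (multiplicity 1), λ = 0 (multiplicity 1)


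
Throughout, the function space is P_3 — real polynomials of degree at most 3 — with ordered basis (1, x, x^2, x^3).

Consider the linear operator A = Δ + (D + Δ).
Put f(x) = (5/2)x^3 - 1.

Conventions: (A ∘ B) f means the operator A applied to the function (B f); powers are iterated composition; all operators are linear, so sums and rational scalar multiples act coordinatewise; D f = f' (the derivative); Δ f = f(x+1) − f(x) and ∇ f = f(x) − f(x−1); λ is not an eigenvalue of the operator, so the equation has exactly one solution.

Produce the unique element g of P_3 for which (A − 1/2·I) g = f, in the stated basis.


write g with unknown coordinates in the stated basis and equate coefficients in (A − 1/2·I) g = f
solving from the highest basis element down gives g = -5x^3 - 90x^2 - 1140x - 7218
check: A g = -45x^2 - 570x - 3610
so A g − 1/2·g = (5/2)x^3 - 1 = f ✓

the image equals g(x) = -5x^3 - 90x^2 - 1140x - 7218


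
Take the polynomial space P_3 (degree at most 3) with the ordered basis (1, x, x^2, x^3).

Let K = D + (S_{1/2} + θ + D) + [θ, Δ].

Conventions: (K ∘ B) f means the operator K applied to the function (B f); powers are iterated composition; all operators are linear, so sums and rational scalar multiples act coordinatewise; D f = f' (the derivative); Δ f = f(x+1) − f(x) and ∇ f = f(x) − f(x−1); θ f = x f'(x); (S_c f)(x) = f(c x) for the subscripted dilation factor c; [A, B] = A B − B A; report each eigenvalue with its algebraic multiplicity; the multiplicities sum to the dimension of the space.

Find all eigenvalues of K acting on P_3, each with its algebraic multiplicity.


λ = 1 (multiplicity 1), λ = 3/2 (multiplicity 1), λ = 9/4 (multiplicity 1), λ = 25/8 (multiplicity 1)

image of 1: 1
image of x: (3/2)x + 1
image of x^2: (9/4)x^2 + 2x - 2
image of x^3: (25/8)x^3 + 3x^2 - 6x - 3
the matrix is upper triangular; its diagonal is (1, 3/2, 9/4, 25/8)
for a triangular matrix the eigenvalues are the diagonal entries, with algebraic multiplicity their repetition count


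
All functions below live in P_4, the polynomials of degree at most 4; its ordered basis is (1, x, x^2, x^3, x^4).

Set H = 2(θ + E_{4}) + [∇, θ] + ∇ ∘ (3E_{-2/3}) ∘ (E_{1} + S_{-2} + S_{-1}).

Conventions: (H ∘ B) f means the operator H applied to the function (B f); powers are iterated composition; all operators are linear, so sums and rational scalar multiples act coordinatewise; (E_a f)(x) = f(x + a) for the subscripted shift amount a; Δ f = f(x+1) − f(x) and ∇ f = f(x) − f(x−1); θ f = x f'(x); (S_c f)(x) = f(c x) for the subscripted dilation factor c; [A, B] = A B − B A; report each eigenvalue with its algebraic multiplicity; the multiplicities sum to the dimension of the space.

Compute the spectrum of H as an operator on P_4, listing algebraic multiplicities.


image of 1: 2
image of x: 4x + 3
image of x^2: 6x^2 + 54x - 6
image of x^3: 8x^3 - 45x^2 + 276x + 15
image of x^4: 10x^4 + 252x^3 - 540x^2 + 1412x + 124
the matrix is upper triangular; its diagonal is (2, 4, 6, 8, 10)
for a triangular matrix the eigenvalues are the diagonal entries, with algebraic multiplicity their repetition count

λ = 2 (multiplicity 1), λ = 4 (multiplicity 1), λ = 6 (multiplicity 1), λ = 8 (multiplicity 1), λ = 10 (multiplicity 1)


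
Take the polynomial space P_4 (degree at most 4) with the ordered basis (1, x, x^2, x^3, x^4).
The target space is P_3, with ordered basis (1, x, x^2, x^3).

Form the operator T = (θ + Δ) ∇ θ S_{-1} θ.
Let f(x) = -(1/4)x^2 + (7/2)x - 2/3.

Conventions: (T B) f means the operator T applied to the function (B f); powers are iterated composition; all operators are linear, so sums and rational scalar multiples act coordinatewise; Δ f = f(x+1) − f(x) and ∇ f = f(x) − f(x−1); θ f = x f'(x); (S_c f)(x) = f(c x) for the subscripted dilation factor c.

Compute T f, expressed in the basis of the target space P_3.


θ f = -(1/2)x^2 + (7/2)x
S_{-1} θ f = -(1/2)x^2 - (7/2)x
θ S_{-1} θ f = -x^2 - (7/2)x
∇ θ S_{-1} θ f = -2x - 5/2
θ ∇ θ S_{-1} θ f = -2x
Δ ∇ θ S_{-1} θ f = -2
(θ + Δ) ∇ θ S_{-1} θ f = -2x - 2

the result is g(x) = -2x - 2


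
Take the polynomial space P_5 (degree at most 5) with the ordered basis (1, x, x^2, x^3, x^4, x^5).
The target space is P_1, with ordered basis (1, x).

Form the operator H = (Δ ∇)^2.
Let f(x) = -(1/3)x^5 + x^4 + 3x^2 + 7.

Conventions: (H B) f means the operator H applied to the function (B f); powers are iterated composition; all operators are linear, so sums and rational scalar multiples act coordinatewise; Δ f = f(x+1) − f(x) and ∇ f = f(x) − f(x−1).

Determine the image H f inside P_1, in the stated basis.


g(x) = -40x + 24

∇ f = -(5/3)x^4 + (22/3)x^3 - (28/3)x^2 + (35/3)x - 13/3
Δ ∇ f = -(20/3)x^3 + 12x^2 - (10/3)x + 8
∇ (Δ ∇) f = -20x^2 + 44x - 22
Δ ∇ (Δ ∇) f = -40x + 24


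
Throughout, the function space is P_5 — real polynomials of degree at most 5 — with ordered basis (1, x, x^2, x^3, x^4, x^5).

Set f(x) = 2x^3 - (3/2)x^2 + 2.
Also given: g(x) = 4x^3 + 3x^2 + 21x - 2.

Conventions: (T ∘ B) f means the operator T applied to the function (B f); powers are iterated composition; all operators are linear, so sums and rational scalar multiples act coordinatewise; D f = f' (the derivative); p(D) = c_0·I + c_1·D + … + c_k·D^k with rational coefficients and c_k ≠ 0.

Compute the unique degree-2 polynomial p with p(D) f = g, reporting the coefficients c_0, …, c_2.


D^0 f = 2x^3 - (3/2)x^2 + 2
D^1 f = 6x^2 - 3x
D^2 f = 12x - 3
matching coefficients of g against c_0 f + c_1 Df + … from the top degree down determines the c_i
solution: c_0 = 2, c_1 = 1, c_2 = 2

p(D) = 2·I + D + 2·D^2, i.e. c_0 = 2, c_1 = 1, c_2 = 2


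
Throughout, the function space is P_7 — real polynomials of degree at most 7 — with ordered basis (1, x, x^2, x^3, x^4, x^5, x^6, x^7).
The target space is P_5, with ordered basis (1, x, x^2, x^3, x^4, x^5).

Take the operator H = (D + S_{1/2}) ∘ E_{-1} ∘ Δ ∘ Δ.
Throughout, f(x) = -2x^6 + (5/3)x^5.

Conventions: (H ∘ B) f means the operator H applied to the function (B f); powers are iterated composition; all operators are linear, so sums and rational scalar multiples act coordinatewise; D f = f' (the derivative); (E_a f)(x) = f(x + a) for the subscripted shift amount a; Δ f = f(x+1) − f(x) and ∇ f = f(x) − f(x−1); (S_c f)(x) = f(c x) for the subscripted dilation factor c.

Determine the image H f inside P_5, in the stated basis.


Δ f = -12x^5 - (65/3)x^4 - (70/3)x^3 - (40/3)x^2 - (11/3)x - 1/3
Δ Δ f = -60x^4 - (620/3)x^3 - 320x^2 - (730/3)x - 74
E_{-1} Δ Δ f = -60x^4 + (100/3)x^3 - 60x^2 + (50/3)x - 4
D (E_{-1} ∘ Δ) Δ f = -240x^3 + 100x^2 - 120x + 50/3
S_{1/2} (E_{-1} ∘ Δ) Δ f = -(15/4)x^4 + (25/6)x^3 - 15x^2 + (25/3)x - 4
(D + S_{1/2}) (E_{-1} ∘ Δ) Δ f = -(15/4)x^4 - (1415/6)x^3 + 85x^2 - (335/3)x + 38/3

the image equals g(x) = -(15/4)x^4 - (1415/6)x^3 + 85x^2 - (335/3)x + 38/3


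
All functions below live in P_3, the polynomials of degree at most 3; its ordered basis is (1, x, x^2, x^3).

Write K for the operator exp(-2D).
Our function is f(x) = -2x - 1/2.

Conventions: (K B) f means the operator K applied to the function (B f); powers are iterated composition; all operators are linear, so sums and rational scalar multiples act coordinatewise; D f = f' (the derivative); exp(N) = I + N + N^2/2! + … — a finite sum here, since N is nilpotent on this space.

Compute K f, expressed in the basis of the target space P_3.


the image equals g(x) = -2x + 7/2

order-1 term: 4
the series for exp(-2D) f terminates at order 1
exp(-2D) f = -2x + 7/2


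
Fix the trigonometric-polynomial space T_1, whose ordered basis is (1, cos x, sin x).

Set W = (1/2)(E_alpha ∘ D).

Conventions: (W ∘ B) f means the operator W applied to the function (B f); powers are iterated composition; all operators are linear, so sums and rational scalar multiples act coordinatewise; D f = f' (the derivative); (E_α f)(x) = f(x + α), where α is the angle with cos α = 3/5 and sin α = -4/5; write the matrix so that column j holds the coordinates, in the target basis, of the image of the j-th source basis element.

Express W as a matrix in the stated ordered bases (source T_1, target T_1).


the matrix is [[0, 0, 0]; [0, 2/5, 3/10]; [0, -3/10, 2/5]] (rows listed top to bottom)

image of 1: 0
image of cos x: (2/5)cos x - (3/10)sin x
image of sin x: (3/10)cos x + (2/5)sin x
each image's coordinates form column j of the matrix


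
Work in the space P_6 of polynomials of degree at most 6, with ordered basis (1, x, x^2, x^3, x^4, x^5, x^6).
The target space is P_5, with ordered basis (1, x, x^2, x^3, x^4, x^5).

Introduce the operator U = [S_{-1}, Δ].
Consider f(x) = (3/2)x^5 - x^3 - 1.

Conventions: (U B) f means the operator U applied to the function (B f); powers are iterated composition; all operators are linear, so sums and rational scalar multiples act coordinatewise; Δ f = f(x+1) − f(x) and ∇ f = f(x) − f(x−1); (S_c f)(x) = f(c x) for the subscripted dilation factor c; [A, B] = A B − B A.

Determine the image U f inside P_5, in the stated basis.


Δ f = (15/2)x^4 + 15x^3 + 12x^2 + (9/2)x + 1/2
S_{-1} Δ f = (15/2)x^4 - 15x^3 + 12x^2 - (9/2)x + 1/2
S_{-1} f = -(3/2)x^5 + x^3 - 1
Δ S_{-1} f = -(15/2)x^4 - 15x^3 - 12x^2 - (9/2)x - 1/2
[S_{-1}, Δ] f = 15x^4 + 24x^2 + 1

the result is g(x) = 15x^4 + 24x^2 + 1


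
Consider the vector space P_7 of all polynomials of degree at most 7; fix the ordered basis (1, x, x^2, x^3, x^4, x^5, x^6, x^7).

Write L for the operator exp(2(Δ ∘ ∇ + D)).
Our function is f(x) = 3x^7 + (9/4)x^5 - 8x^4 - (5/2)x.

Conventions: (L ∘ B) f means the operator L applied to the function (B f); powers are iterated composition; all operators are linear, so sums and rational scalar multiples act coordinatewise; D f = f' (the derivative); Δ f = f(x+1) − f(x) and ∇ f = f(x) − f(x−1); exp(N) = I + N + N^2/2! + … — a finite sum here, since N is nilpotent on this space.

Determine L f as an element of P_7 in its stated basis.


order-1 term: 42x^6 + 252x^5 + (45/2)x^4 + 446x^3 - 192x^2 + 129x - 37
order-2 term: 252x^5 + 2520x^4 + 5130x^3 + 2868x^2 + 4812x - 126
order-3 term: 840x^4 + 10080x^3 + 30420x^2 + 26024x + 10392
order-4 term: 1680x^3 + 20160x^2 + 60660x + 44272
order-5 term: 2016x^2 + 20160x + 40392
order-6 term: 1344x + 8064
order-7 term: 384
the series for exp(2(Δ ∘ ∇ + D)) f terminates at order 7
exp(2(Δ ∘ ∇ + D)) f = 3x^7 + 42x^6 + (2025/4)x^5 + (6749/2)x^4 + 17336x^3 + 55272x^2 + (226253/2)x + 103341

the image equals g(x) = 3x^7 + 42x^6 + (2025/4)x^5 + (6749/2)x^4 + 17336x^3 + 55272x^2 + (226253/2)x + 103341


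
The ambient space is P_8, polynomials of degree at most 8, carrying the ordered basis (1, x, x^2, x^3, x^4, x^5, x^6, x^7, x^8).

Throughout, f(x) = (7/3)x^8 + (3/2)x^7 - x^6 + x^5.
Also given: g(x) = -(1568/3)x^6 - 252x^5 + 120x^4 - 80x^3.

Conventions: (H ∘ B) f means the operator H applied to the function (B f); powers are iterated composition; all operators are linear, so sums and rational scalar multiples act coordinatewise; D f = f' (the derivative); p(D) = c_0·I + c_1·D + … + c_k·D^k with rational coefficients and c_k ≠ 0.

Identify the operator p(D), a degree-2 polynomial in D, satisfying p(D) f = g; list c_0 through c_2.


D^0 f = (7/3)x^8 + (3/2)x^7 - x^6 + x^5
D^1 f = (56/3)x^7 + (21/2)x^6 - 6x^5 + 5x^4
D^2 f = (392/3)x^6 + 63x^5 - 30x^4 + 20x^3
matching coefficients of g against c_0 f + c_1 Df + … from the top degree down determines the c_i
solution: c_0 = 0, c_1 = 0, c_2 = -4

c_0 = 0, c_1 = 0, c_2 = -4


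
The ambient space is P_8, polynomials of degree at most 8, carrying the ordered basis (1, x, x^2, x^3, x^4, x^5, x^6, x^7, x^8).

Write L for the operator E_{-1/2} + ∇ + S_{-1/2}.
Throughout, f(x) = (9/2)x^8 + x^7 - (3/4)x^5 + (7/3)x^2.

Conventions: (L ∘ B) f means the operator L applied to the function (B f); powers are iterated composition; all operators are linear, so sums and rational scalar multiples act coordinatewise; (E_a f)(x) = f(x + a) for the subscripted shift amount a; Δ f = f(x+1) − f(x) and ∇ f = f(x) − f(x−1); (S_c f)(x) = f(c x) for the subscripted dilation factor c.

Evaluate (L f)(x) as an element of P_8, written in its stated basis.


the result is g(x) = (2313/512)x^8 + (2431/128)x^7 - 91x^6 + (26115/128)x^5 - (4265/16)x^4 + (3471/16)x^3 - (322/3)x^2 + (3329/96)x - 3055/512

E_{-1/2} f = (9/2)x^8 - 17x^7 + 28x^6 - 27x^5 + (275/16)x^4 - (121/16)x^3 + (55/12)x^2 - (263/96)x + 947/1536
∇ f = 36x^7 - 119x^6 + 231x^5 - (1135/4)x^4 + (449/2)x^3 - (225/2)x^2 + (449/12)x - 79/12
S_{-1/2} f = (9/512)x^8 - (1/128)x^7 + (3/128)x^5 + (7/12)x^2
(E_{-1/2} + ∇ + S_{-1/2}) f = (2313/512)x^8 + (2431/128)x^7 - 91x^6 + (26115/128)x^5 - (4265/16)x^4 + (3471/16)x^3 - (322/3)x^2 + (3329/96)x - 3055/512


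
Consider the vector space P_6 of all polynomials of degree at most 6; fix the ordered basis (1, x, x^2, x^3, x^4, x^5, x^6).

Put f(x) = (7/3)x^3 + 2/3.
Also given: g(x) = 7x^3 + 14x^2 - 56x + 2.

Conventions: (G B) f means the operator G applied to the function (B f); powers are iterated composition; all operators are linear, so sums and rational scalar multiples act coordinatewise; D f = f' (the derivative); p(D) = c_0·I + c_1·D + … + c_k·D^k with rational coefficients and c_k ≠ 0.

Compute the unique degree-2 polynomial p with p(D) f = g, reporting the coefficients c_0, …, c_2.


D^0 f = (7/3)x^3 + 2/3
D^1 f = 7x^2
D^2 f = 14x
matching coefficients of g against c_0 f + c_1 Df + … from the top degree down determines the c_i
solution: c_0 = 3, c_1 = 2, c_2 = -4

p(D) = 3·I + 2·D − 4·D^2, i.e. c_0 = 3, c_1 = 2, c_2 = -4


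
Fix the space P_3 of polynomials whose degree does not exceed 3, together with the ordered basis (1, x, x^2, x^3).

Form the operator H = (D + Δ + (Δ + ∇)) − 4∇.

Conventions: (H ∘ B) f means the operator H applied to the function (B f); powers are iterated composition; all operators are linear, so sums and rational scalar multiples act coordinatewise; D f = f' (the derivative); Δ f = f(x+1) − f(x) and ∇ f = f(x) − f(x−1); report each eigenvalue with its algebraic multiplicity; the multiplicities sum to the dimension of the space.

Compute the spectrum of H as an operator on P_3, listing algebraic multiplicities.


λ = 0 (multiplicity 4)

image of 1: 0
image of x: 0
image of x^2: 5
image of x^3: 15x - 1
the matrix is upper triangular; its diagonal is (0, 0, 0, 0)
for a triangular matrix the eigenvalues are the diagonal entries, with algebraic multiplicity their repetition count
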